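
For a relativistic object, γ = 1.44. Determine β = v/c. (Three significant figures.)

β = √(1 − 1/γ²) = √(1 − 1/2.0736) = √0.517747 = 0.720.

0.720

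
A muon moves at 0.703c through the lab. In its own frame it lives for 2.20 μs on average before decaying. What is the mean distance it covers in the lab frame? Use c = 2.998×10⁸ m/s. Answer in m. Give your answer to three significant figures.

With β = 0.703, γ = 1/√(1 − 0.703²) = 1/√0.505791 = 1.4061.
Lab-frame lifetime: Δt = γτ = 1.4061 × 2.20 μs = 3.0934 μs.
Distance: d = vΔt = 0.703 × 2.998×10⁸ m/s × 3.0934×10^-6 s = 652 m.

652 m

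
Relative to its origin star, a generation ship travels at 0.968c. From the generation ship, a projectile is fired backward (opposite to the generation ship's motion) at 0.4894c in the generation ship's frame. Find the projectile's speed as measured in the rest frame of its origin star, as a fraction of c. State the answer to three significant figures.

0.909c

Relativistic velocity addition: u = (u' + v)/(1 + u'v/c²), with u' = −0.4894c and v = 0.968c.
Numerator: −0.4894 + 0.968 = 0.4786. Denominator: 1 + (−0.4894)(0.968) = 0.5262608.
u = 0.4786/0.5262608 = 0.90944, so the speed is 0.909c.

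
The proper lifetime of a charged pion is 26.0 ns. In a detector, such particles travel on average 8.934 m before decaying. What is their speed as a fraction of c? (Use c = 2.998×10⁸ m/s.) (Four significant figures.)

0.7535c

Let x = d/(cτ) = 8.934 m / (2.998×10⁸ m/s × 2.600×10^-8 s) = 1.1461. Since d = βγcτ, x = βγ = β/√(1−β²).
Solving: β² = x²/(1+x²) = 1.31355/2.31355 = 0.567764, so β = 0.7535.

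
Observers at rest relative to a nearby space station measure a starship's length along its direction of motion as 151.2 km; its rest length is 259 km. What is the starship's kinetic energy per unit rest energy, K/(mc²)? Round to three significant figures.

γ = L₀/L = 259/151.2 = 1.71296.
K/(mc²) = γ − 1 = 1.71296 − 1 = 0.713.

0.713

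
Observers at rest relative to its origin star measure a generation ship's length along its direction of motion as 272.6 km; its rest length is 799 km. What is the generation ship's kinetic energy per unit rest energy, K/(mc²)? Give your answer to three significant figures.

1.93

From L = L₀/γ: γ = 799/272.6 = 2.93103.
K/(mc²) = γ − 1 = 2.93103 − 1 = 1.93.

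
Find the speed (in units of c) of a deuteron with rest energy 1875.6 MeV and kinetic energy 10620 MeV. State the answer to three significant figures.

K = (γ−1)mc², so γ = 1 + 10620/1875.6 = 6.6622.
Then v/c = √(1 − γ⁻²) = √(1 − 0.0225302) = √0.9774698 = 0.989.

0.989c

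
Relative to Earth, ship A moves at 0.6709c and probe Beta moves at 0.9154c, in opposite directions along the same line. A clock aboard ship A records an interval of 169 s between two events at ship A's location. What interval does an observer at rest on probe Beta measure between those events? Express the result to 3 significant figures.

Speed of ship A in probe Beta's frame: u = (v_A + v_B)/(1 + v_A v_B/c²) = (0.6709 + 0.9154)/(1 + 0.6709×0.9154) = 1.5863/1.61414186 = 0.98275; |u| = 0.98275c.
γ for this relative speed: γ = 1/√(1 − 0.965798) = 5.4072.
Ship A's interval is proper; time dilation gives Δt_B = γΔτ = 5.4072 × 169 s = 914 s.

914 s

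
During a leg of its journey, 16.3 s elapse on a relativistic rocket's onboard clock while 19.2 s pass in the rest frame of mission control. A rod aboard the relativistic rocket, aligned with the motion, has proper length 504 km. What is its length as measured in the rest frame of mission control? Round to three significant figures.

The time-dilation ratio gives γ = 19.2/16.3 = 1.17791.
The rod contracts by the same γ: 504 km / 1.17791 = 428 km.

428 km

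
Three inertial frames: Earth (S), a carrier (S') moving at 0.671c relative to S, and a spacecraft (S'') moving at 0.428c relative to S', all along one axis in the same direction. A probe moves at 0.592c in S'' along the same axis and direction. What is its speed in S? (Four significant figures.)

Compose velocities in two stages. Stage 1 (into S'): u₁ = (0.592+0.428)/(1+0.592×0.428) = 0.8138.
Stage 2 (into S): u = (0.8138+0.671)/(1+0.8138×0.671) = 0.96038, so the speed is 0.9604c.

0.9604c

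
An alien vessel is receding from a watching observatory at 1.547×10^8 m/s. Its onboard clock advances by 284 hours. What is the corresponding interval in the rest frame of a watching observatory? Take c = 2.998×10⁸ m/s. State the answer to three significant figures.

332 hours

β = v/c = (1.547×10^8 m/s)/(2.998×10⁸ m/s) = 0.516011.
γ = 1/√(1 − β²) = 1/√(1 − 0.2662674) = 1/√0.7337326 = 1/0.856582 = 1.1674.
The onboard clock measures proper time, so the interval in the rest frame of a watching observatory is dilated: Δt = γ·Δτ = 1.1674 × 284 hours = 332 hours.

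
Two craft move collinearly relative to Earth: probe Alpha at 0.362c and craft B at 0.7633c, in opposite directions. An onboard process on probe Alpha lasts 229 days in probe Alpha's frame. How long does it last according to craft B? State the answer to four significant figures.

485.3 days

The velocity of probe Alpha relative to craft B is (0.362 + 0.7633)c / (1 + 0.362×0.7633) = 0.88168c; relative speed 0.88168c.
At |u| = 0.88168c, γ = (1 − 0.77736)^(−1/2) = 2.1193.
The clock on probe Alpha records proper time, so craft B measures Δt = γΔτ = 2.1193 × 229 = 485.3 days.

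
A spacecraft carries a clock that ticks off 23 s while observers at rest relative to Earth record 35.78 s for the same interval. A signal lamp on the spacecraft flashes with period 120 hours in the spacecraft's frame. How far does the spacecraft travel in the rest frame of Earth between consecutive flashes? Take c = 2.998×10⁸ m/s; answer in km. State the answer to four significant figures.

1.543×10^11 km

From Δt = γΔτ: γ = 35.78/23 = 1.55565.
β = √(1 − 1/γ²) = 0.76602. Lab-frame period = γτ = 1.55565×120 hours = 186.68 hours. Distance = βc × γτ = 0.76602 × 2.998×10⁸ m/s × 672048 s = 1.5434×10^14 m = 1.543×10^11 km.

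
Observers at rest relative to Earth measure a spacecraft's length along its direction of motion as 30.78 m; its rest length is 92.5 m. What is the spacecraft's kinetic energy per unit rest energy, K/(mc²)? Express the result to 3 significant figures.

γ = L₀/L = 92.5/30.78 = 3.0052.
K/(mc²) = γ − 1 = 3.0052 − 1 = 2.01.

2.01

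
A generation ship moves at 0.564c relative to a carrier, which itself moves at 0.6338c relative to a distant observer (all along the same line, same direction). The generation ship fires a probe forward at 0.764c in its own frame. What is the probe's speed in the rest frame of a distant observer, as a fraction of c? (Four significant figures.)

0.9834c

First combine the probe and generation ship (S''→S'): u₁ = (0.764 + 0.564)/(1 + 0.764×0.564) = 1.328/1.430896 = 0.92809.
Then combine with the carrier (S'→S): u = (0.92809 + 0.6338)/(1 + 0.92809×0.6338) = 1.56189/1.588223442 = 0.98342.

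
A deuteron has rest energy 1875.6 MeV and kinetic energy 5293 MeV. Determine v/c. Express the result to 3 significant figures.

γ = 1 + K/(mc²) = 1 + 5293/1875.6 = 3.822.
β = √(1 − 1/γ²) = √(1 − 0.0684571) = √0.9315429 = 0.965.

0.965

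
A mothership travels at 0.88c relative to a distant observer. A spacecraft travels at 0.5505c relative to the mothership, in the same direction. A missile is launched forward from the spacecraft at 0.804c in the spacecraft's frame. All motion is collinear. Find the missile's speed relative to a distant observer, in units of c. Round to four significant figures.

Apply u = (u'+v)/(1+u'v) twice. Missile in the mothership frame: (0.804+0.5505)/(1+0.804·0.5505) = 1.3545/1.442602 = 0.93893c.
That velocity, transformed to the rest frame of a distant observer: (0.93893+0.88)/(1+0.93893·0.88) = 1.81893/1.8262584 = 0.99599c.

0.9960c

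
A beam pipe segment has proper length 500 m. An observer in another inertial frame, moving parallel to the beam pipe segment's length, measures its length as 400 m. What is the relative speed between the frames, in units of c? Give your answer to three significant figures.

Length contraction gives γ = L₀/L = 500/400 = 1.25.
β = √(1 − 1/γ²) = √0.36 = 0.600.

0.600c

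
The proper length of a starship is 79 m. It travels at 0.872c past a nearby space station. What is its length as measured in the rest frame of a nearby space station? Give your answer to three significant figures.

38.7 m

γ = 1/√(1 − β²) = 1/√(1 − 0.760384) = 1/√0.239616 = 1/0.489506 = 2.0429.
Length contraction: L = L₀/γ = 79/2.0429 = 38.7 m.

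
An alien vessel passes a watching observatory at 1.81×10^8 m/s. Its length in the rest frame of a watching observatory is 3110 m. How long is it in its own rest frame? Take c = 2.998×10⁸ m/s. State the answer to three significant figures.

3900 m

β = v/c = (1.81×10^8 m/s)/(2.998×10⁸ m/s) = 0.603736.
γ = 1/√(1 − β²) = 1/√(1 − 0.3644972) = 1/√0.6355028 = 1/0.797184 = 1.2544.
Proper length: L₀ = γ·L = 1.2544 × 3110 = 3900 m.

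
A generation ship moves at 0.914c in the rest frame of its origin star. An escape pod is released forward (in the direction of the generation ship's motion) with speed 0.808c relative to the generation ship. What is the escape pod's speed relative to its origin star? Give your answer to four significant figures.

0.9905c

In units of c, u = (u' + v)/(1 + u'v) with u' = 0.808 and v = 0.914.
Numerator: 0.808 + 0.914 = 1.722. Denominator: 1 + (0.808)(0.914) = 1.738512.
u = 1.722/1.738512 = 0.9905, so the speed is 0.9905c.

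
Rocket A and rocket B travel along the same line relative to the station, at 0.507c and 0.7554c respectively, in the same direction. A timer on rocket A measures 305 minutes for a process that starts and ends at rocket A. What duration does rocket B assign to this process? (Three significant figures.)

333 minutes

Transform rocket A's velocity into rocket B's frame: (0.507 − 0.7554)/(1 − 0.507·0.7554) = −0.2484/0.6170122, so the relative speed is 0.40259c.
At |u| = 0.40259c, γ = (1 − 0.162079)^(−1/2) = 1.0924.
The clock on rocket A records proper time, so rocket B measures Δt = γΔτ = 1.0924 × 305 = 333 minutes.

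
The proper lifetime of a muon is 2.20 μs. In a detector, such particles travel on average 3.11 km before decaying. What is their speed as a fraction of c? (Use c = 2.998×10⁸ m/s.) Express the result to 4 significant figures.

0.9782c

d = βγcτ ⇒ βγ = d/(cτ) = 3110 m / (659.56 m) = 4.7153.
β = (βγ)/√(1+(βγ)²) = 4.7153/√23.2341 = 0.9782.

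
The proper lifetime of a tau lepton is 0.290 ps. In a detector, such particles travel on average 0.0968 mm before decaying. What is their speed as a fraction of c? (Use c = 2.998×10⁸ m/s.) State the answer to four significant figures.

0.7440c

Lab distance = (lab lifetime)·v = γτ·βc, so βγ = d/(cτ) = 9.680×10^-5/(2.998×10⁸ × 2.900×10^-13) = 1.1134.
With βγ = 1.1134: γ² = 1 + (βγ)² = 2.23966, and β = (βγ)/γ = 1.1134/1.49655 = 0.7440.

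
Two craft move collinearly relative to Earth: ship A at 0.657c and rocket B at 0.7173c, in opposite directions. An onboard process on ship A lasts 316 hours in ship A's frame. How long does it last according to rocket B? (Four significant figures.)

885.1 hours

The velocity of ship A relative to rocket B is (0.657 + 0.7173)c / (1 + 0.657×0.7173) = 0.93409c; relative speed 0.93409c.
At |u| = 0.93409c, γ = (1 − 0.872524)^(−1/2) = 2.8008.
Ship A's interval is proper; time dilation gives Δt_B = γΔτ = 2.8008 × 316 hours = 885.1 hours.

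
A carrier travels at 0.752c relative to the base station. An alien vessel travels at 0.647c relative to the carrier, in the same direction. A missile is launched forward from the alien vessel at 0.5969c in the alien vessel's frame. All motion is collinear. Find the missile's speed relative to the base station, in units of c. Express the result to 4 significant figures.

0.9848c

Apply u = (u'+v)/(1+u'v) twice. Missile in the carrier frame: (0.5969+0.647)/(1+0.5969·0.647) = 1.2439/1.3861943 = 0.89735c.
That velocity, transformed to the rest frame of the base station: (0.89735+0.752)/(1+0.89735·0.752) = 1.64935/1.6748072 = 0.9848c.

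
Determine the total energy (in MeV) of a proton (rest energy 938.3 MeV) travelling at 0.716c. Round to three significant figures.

γ = 1/√(1 − β²) = 1/√(1 − 0.512656) = 1/√0.487344 = 1/0.6981 = 1.4325.
Total energy: E = γmc² = 1.4325 × 938.3 MeV = 1340 MeV.

1340 MeV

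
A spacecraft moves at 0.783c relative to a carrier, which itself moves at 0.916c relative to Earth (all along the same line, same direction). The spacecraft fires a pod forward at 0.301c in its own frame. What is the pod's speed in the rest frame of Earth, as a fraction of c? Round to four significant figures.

Compose velocities in two stages. Stage 1 (into S'): u₁ = (0.301+0.783)/(1+0.301×0.783) = 0.87725.
Stage 2 (into S): u = (0.87725+0.916)/(1+0.87725×0.916) = 0.99428, so the speed is 0.9943c.

0.9943c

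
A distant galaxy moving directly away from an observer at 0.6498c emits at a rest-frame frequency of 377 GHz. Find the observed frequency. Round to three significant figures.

174 GHz

Relativistic Doppler (source moving away): f_obs = f_src · √((1−β)/(1+β)).
With β = 0.6498: factor = √(0.3502/1.6498) = 0.46073.
f_obs = 377 × 0.46073 = 174 GHz.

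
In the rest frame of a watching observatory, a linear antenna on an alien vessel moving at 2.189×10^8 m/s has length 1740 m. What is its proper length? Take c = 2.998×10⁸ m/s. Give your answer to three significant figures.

2550 m

β = v/c = (2.189×10^8 m/s)/(2.998×10⁸ m/s) = 0.730153.
With β = 0.730153, γ = 1/√(1 − 0.730153²) = 1/√0.4668766 = 1.4635.
Proper length: L₀ = γ·L = 1.4635 × 1740 = 2550 m.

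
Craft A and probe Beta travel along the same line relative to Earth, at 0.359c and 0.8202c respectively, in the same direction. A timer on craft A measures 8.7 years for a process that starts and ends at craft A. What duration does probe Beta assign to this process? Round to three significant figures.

11.5 years

Speed of craft A in probe Beta's frame: u = (v_A − v_B)/(1 − v_A v_B/c²) = (0.359 − 0.8202)/(1 − 0.359×0.8202) = −0.4612/0.7055482 = −0.65368; |u| = 0.65368c.
γ for this relative speed: γ = 1/√(1 − 0.427298) = 1.3214.
The clock on craft A records proper time, so probe Beta measures Δt = γΔτ = 1.3214 × 8.7 = 11.5 years.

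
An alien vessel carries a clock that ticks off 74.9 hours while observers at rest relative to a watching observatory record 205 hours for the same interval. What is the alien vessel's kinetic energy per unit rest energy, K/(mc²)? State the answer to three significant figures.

γ = Δt/Δτ = 205/74.9 = 2.73698.
K/(mc²) = γ − 1 = 2.73698 − 1 = 1.74.

1.74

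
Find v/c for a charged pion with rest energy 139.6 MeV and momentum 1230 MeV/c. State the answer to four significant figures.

βγ = pc/(mc²) = 1230/139.6 = 8.8109.
Since γ² = 1 + (βγ)² = 78.632, γ = √78.632 = 8.86747, and β = (βγ)/γ = 8.8109/8.86747 = 0.9936.

0.9936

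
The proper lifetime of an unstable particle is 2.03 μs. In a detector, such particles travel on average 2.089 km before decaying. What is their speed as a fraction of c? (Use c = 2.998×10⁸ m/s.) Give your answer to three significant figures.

0.960c

d = βγcτ ⇒ βγ = d/(cτ) = 2089 m / (608.594 m) = 3.4325.
β = (βγ)/√(1+(βγ)²) = 3.4325/√12.7821 = 0.960.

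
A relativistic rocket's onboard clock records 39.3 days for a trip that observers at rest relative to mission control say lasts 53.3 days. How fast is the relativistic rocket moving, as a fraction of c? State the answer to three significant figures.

0.676c

γ = Δt/Δτ = 53.3/39.3 = 1.3562.
β = √(1 − 1/γ²) = √(1 − 0.543691) = √0.456309 = 0.676.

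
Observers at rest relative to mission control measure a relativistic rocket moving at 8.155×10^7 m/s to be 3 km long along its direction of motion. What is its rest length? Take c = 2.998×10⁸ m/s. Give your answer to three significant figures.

β = v/c = (8.155×10^7 m/s)/(2.998×10⁸ m/s) = 0.272015.
Lorentz factor: γ = (1 − 0.07399216)^(−1/2) = 1.0392.
Proper length: L₀ = γ·L = 1.0392 × 3 = 3.12 km.

3.12 km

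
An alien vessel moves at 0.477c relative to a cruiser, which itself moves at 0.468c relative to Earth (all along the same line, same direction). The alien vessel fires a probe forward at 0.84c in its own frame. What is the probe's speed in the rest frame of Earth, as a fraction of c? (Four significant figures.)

Compose velocities in two stages. Stage 1 (into S'): u₁ = (0.84+0.477)/(1+0.84×0.477) = 0.94026.
Stage 2 (into S): u = (0.94026+0.468)/(1+0.94026×0.468) = 0.97793, so the speed is 0.9779c.

0.9779c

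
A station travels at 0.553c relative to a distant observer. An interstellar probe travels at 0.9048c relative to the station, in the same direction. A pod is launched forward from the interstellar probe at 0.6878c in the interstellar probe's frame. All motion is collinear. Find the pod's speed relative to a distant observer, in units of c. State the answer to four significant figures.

Apply u = (u'+v)/(1+u'v) twice. Pod in the station frame: (0.6878+0.9048)/(1+0.6878·0.9048) = 1.5926/1.62232144 = 0.98168c.
That velocity, transformed to the rest frame of a distant observer: (0.98168+0.553)/(1+0.98168·0.553) = 1.53468/1.54286904 = 0.99469c.

0.9947c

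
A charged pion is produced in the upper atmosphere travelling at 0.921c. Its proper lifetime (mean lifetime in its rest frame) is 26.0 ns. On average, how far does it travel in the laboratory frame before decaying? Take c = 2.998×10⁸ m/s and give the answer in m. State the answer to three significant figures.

18.4 m

β² = 0.848241, so γ = 1/√0.151759 = 2.567.
Lab-frame lifetime: Δt = γτ = 2.567 × 26.0 ns = 66.742 ns.
Distance: d = vΔt = 0.921 × 2.998×10⁸ m/s × 6.6742×10^-8 s = 18.4 m.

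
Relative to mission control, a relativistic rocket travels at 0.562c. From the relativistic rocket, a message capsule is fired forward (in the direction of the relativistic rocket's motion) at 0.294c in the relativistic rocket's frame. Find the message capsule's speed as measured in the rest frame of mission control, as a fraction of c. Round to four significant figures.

Relativistic velocity addition: u = (u' + v)/(1 + u'v/c²), with u' = 0.294c and v = 0.562c.
Numerator: 0.294 + 0.562 = 0.856. Denominator: 1 + (0.294)(0.562) = 1.165228.
u = 0.856/1.165228 = 0.73462, so the speed is 0.7346c.

0.7346c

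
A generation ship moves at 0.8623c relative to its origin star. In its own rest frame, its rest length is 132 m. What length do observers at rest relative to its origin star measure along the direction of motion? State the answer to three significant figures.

β² = 0.74356129, so γ = 1/√0.25643871 = 1.9747.
Along the direction of motion the measured length is L₀/γ = 132/1.9747 = 66.8 m.

66.8 m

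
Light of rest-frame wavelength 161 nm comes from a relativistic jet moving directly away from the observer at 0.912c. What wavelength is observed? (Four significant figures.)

750.5 nm

Relativistic Doppler for wavelength: λ_obs = λ_src · √((1+β)/(1−β)).
With β = 0.912: factor = √(1.912/0.088) = 4.6613.
λ_obs = 161 × 4.6613 = 750.5 nm.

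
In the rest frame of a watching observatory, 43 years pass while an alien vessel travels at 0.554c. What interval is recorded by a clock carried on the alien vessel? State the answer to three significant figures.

35.8 years

With β = 0.554, γ = 1/√(1 − 0.554²) = 1/√0.693084 = 1.2012.
The moving clock records proper time: Δτ = Δt/γ = 43/1.2012 = 35.8 years.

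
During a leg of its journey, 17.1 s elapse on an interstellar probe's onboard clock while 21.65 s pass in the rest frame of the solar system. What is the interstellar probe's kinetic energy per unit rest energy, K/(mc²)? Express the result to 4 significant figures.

γ = Δt/Δτ = 21.65/17.1 = 1.26608.
Since K = (γ−1)mc², K/(mc²) = 1.26608 − 1 = 0.2661.

0.2661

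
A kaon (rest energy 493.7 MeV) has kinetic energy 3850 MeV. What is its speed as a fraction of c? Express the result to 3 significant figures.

γ = 1 + K/(mc²) = 1 + 3850/493.7 = 8.7983.
β = √(1 − 1/γ²) = √(1 − 0.0129182) = √0.9870818 = 0.994.

0.994c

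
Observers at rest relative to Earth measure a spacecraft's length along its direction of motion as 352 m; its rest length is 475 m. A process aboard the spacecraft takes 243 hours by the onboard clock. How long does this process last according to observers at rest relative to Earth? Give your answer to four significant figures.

γ = L₀/L = 475/352 = 1.34943.
Δt = γΔτ = 1.34943 × 243 = 327.9 hours.

327.9 hours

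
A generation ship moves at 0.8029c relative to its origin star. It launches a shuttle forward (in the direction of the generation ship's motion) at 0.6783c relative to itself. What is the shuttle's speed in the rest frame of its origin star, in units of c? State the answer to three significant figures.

Relativistic velocity addition: u = (u' + v)/(1 + u'v/c²), with u' = 0.6783c and v = 0.8029c.
Numerator: 0.6783 + 0.8029 = 1.4812. Denominator: 1 + (0.6783)(0.8029) = 1.54460707.
u = 1.4812/1.54460707 = 0.95895, so the speed is 0.959c.

0.959c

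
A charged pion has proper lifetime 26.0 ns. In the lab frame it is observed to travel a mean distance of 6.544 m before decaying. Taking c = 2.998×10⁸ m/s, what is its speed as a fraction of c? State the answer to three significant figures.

Lab distance = (lab lifetime)·v = γτ·βc, so βγ = d/(cτ) = 6.544/(2.998×10⁸ × 2.600×10^-8) = 0.83953.
With βγ = 0.83953: γ² = 1 + (βγ)² = 1.704811, and β = (βγ)/γ = 0.83953/1.30568 = 0.643.

0.643c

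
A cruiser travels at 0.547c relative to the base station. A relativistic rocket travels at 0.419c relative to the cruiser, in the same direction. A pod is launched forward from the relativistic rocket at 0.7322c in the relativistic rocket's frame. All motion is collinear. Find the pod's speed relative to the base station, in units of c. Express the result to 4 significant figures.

Apply u = (u'+v)/(1+u'v) twice. Pod in the cruiser frame: (0.7322+0.419)/(1+0.7322·0.419) = 1.1512/1.3067918 = 0.88094c.
That velocity, transformed to the rest frame of the base station: (0.88094+0.547)/(1+0.88094·0.547) = 1.42794/1.48187418 = 0.9636c.

0.9636c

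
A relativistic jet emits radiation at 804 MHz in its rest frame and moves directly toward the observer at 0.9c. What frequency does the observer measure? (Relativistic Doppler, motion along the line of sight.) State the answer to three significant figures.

3500 MHz

Relativistic Doppler (source moving toward): f_obs = f_src · √((1+β)/(1−β)).
With β = 0.9: factor = √(1.9/0.1) = 4.3589.
f_obs = 804 × 4.3589 = 3500 MHz.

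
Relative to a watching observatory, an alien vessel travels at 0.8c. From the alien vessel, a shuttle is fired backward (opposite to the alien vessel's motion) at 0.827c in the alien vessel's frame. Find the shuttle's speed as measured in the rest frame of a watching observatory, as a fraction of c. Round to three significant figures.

0.0798c

In units of c, u = (u' + v)/(1 + u'v) with u' = −0.827 and v = 0.8.
Numerator: −0.827 + 0.8 = −0.027. Denominator: 1 + (−0.827)(0.8) = 0.3384.
u = −0.027/0.3384 = −0.079787, so the speed is 0.0798c.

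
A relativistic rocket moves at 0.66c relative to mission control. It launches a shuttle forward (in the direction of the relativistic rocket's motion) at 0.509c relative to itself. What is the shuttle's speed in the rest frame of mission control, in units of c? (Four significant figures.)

0.8750c

In units of c, u = (u' + v)/(1 + u'v) with u' = 0.509 and v = 0.66.
Numerator: 0.509 + 0.66 = 1.169. Denominator: 1 + (0.509)(0.66) = 1.33594.
u = 1.169/1.33594 = 0.87504, so the speed is 0.8750c.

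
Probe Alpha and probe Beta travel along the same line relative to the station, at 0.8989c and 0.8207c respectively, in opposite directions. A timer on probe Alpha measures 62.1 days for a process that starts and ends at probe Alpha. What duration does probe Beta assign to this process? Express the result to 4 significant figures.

Transform probe Alpha's velocity into probe Beta's frame: (0.8989 + 0.8207)/(1 + 0.8989·0.8207) = 1.7196/1.73772723, so the relative speed is 0.98957c.
At |u| = 0.98957c, γ = (1 − 0.979249)^(−1/2) = 6.9419.
The clock on probe Alpha records proper time, so probe Beta measures Δt = γΔτ = 6.9419 × 62.1 = 431.1 days.

431.1 days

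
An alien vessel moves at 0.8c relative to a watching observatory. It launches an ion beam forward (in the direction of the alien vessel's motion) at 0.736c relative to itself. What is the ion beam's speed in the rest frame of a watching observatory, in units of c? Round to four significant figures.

Relativistic velocity addition: u = (u' + v)/(1 + u'v/c²), with u' = 0.736c and v = 0.8c.
Numerator: 0.736 + 0.8 = 1.536. Denominator: 1 + (0.736)(0.8) = 1.5888.
u = 1.536/1.5888 = 0.96677, so the speed is 0.9668c.

0.9668c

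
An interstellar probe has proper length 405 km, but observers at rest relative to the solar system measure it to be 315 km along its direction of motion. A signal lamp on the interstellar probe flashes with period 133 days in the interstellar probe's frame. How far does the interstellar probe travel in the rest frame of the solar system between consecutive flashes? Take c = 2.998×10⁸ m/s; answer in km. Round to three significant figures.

γ = L₀/L = 405/315 = 1.28571.
β = √(1 − 1/γ²) = 0.62854. Lab-frame period = γτ = 1.28571×133 days = 171 days. Distance = βc × γτ = 0.62854 × 2.998×10⁸ m/s × 14774400 s = 2.7840×10^15 m = 2.78×10^12 km.

2.78×10^12 km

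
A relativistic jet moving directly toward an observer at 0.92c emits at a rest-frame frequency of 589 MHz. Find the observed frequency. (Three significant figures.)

2890 MHz

Relativistic Doppler (source moving toward): f_obs = f_src · √((1+β)/(1−β)).
With β = 0.92: factor = √(1.92/0.08) = 4.899.
f_obs = 589 × 4.899 = 2890 MHz.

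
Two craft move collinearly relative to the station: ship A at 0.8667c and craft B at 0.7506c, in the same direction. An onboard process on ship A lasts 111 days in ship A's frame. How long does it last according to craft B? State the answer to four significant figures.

Transform ship A's velocity into craft B's frame: (0.8667 − 0.7506)/(1 − 0.8667·0.7506) = 0.1161/0.34945498, so the relative speed is 0.33223c.
At |u| = 0.33223c, γ = (1 − 0.110377)^(−1/2) = 1.0602.
Ship A's interval is proper; time dilation gives Δt_B = γΔτ = 1.0602 × 111 days = 117.7 days.

117.7 days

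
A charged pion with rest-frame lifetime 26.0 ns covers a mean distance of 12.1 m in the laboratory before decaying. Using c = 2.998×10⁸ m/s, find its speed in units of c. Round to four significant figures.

0.8407c

Lab distance = (lab lifetime)·v = γτ·βc, so βγ = d/(cτ) = 12.10/(2.998×10⁸ × 2.600×10^-8) = 1.5523.
With βγ = 1.5523: γ² = 1 + (βγ)² = 3.40964, and β = (βγ)/γ = 1.5523/1.84652 = 0.8407.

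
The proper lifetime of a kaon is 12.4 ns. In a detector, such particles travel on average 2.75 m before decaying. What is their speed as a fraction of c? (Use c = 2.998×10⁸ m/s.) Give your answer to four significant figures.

0.5947c

Let x = d/(cτ) = 2.750 m / (2.998×10⁸ m/s × 1.240×10^-8 s) = 0.73974. Since d = βγcτ, x = βγ = β/√(1−β²).
Solving: β² = x²/(1+x²) = 0.547215/1.547215 = 0.353677, so β = 0.5947.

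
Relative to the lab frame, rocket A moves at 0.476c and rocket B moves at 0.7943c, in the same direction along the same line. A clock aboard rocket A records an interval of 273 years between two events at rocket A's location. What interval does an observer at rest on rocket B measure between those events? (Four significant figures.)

317.8 years

Transform rocket A's velocity into rocket B's frame: (0.476 − 0.7943)/(1 − 0.476·0.7943) = −0.3183/0.6219132, so the relative speed is 0.51181c.
At |u| = 0.51181c, γ = (1 − 0.261949)^(−1/2) = 1.164.
Rocket A's interval is proper; time dilation gives Δt_B = γΔτ = 1.164 × 273 years = 317.8 years.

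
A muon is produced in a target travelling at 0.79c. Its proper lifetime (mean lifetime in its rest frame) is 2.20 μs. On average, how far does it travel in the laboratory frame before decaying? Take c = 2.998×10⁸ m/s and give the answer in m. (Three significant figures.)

850 m

γ = 1/√(1 − β²) = 1/√(1 − 0.6241) = 1/√0.3759 = 1/0.613107 = 1.631.
Lab-frame lifetime: Δt = γτ = 1.631 × 2.20 μs = 3.5882 μs.
Distance: d = vΔt = 0.79 × 2.998×10⁸ m/s × 3.5882×10^-6 s = 850 m.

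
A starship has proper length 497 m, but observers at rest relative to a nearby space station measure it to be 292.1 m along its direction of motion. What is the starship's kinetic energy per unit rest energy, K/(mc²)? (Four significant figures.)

0.7015

Length contraction gives γ = L₀/L = 497/292.1 = 1.70147.
Since K = (γ−1)mc², K/(mc²) = 1.70147 − 1 = 0.7015.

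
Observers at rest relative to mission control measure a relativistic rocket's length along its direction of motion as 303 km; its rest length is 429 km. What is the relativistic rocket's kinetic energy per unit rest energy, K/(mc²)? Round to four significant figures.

γ = L₀/L = 429/303 = 1.41584.
K/(mc²) = γ − 1 = 1.41584 − 1 = 0.4158.

0.4158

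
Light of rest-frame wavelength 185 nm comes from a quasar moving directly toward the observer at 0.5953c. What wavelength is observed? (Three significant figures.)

Relativistic Doppler for wavelength: λ_obs = λ_src · √((1−β)/(1+β)).
With β = 0.5953: factor = √(0.4047/1.5953) = 0.50367.
λ_obs = 185 × 0.50367 = 93.2 nm.

93.2 nm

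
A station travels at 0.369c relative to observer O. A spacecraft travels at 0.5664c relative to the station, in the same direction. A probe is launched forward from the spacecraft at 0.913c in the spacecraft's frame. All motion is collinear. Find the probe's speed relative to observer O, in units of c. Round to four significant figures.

Apply u = (u'+v)/(1+u'v) twice. Probe in the station frame: (0.913+0.5664)/(1+0.913·0.5664) = 1.4794/1.5171232 = 0.97514c.
That velocity, transformed to the rest frame of observer O: (0.97514+0.369)/(1+0.97514·0.369) = 1.34414/1.35982666 = 0.98846c.

0.9885c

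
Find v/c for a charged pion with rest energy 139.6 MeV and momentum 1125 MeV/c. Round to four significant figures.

0.9924

pc/(mc²) = 1125/139.6 = 8.0587 = βγ = β/√(1−β²).
So β² = x²/(1 + x²) with x = 8.0587: x² = 64.9426, β² = 64.9426/65.9426 = 0.984835, β = 0.9924.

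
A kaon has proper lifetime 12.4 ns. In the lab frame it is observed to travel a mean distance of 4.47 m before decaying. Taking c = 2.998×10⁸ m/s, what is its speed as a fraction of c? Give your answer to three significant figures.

Let x = d/(cτ) = 4.470 m / (2.998×10⁸ m/s × 1.240×10^-8 s) = 1.2024. Since d = βγcτ, x = βγ = β/√(1−β²).
Solving: β² = x²/(1+x²) = 1.44577/2.44577 = 0.591131, so β = 0.769.

0.769c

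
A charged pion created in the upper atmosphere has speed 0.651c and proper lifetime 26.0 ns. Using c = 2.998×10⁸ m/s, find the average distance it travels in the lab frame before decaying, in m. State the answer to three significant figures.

6.68 m

Lorentz factor: γ = (1 − 0.423801)^(−1/2) = 1.3174.
Lab-frame lifetime: Δt = γτ = 1.3174 × 26.0 ns = 34.252 ns.
Distance: d = vΔt = 0.651 × 2.998×10⁸ m/s × 3.4252×10^-8 s = 6.68 m.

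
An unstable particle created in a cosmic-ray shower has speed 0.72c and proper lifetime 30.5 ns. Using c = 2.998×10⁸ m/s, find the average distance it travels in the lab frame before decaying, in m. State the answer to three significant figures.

9.49 m

Lorentz factor: γ = (1 − 0.5184)^(−1/2) = 1.441.
Lab-frame lifetime: Δt = γτ = 1.441 × 30.5 ns = 43.951 ns.
Distance: d = vΔt = 0.72 × 2.998×10⁸ m/s × 4.3951×10^-8 s = 9.49 m.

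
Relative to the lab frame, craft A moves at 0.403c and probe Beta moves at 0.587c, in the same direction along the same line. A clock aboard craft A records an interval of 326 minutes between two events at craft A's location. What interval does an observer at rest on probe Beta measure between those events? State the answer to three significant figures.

The velocity of craft A relative to probe Beta is (0.403 − 0.587)c / (1 − 0.403×0.587) = −0.24101c; relative speed 0.24101c.
γ for this relative speed: γ = 1/√(1 − 0.0580858) = 1.0304.
The clock on craft A records proper time, so probe Beta measures Δt = γΔτ = 1.0304 × 326 = 336 minutes.

336 minutes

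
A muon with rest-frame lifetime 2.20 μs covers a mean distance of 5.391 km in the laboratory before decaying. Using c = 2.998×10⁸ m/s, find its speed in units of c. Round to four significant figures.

Lab distance = (lab lifetime)·v = γτ·βc, so βγ = d/(cτ) = 5391/(2.998×10⁸ × 2.200×10^-6) = 8.1736.
With βγ = 8.1736: γ² = 1 + (βγ)² = 67.8077, and β = (βγ)/γ = 8.1736/8.23454 = 0.9926.

0.9926c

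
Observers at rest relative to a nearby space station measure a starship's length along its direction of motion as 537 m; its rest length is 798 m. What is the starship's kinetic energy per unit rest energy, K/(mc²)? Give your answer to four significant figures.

0.4860

From L = L₀/γ: γ = 798/537 = 1.48603.
K/(mc²) = γ − 1 = 1.48603 − 1 = 0.4860.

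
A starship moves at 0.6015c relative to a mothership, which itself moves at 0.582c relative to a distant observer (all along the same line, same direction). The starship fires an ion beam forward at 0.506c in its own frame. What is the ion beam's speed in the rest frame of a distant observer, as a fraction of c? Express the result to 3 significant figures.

Compose velocities in two stages. Stage 1 (into S'): u₁ = (0.506+0.6015)/(1+0.506×0.6015) = 0.84908.
Stage 2 (into S): u = (0.84908+0.582)/(1+0.84908×0.582) = 0.95778, so the speed is 0.958c.

0.958c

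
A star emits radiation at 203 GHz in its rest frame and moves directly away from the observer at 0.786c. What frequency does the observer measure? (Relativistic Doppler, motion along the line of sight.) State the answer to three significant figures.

70.3 GHz

Relativistic Doppler (source moving away): f_obs = f_src · √((1−β)/(1+β)).
With β = 0.786: factor = √(0.214/1.786) = 0.34615.
f_obs = 203 × 0.34615 = 70.3 GHz.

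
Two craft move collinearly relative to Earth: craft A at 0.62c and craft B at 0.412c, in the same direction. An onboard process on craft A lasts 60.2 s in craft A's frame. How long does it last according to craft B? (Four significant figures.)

62.70 s

The velocity of craft A relative to craft B is (0.62 − 0.412)c / (1 − 0.62×0.412) = 0.27936c; relative speed 0.27936c.
At |u| = 0.27936c, γ = (1 − 0.078042)^(−1/2) = 1.0415.
Craft A's interval is proper; time dilation gives Δt_B = γΔτ = 1.0415 × 60.2 s = 62.70 s.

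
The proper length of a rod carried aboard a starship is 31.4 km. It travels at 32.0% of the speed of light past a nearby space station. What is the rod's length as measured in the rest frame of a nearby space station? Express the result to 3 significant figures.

29.7 km

γ = 1/√(1 − β²) = 1/√(1 − 0.1024) = 1/√0.8976 = 1/0.947418 = 1.0555.
Along the direction of motion the measured length is L₀/γ = 31.4/1.0555 = 29.7 km.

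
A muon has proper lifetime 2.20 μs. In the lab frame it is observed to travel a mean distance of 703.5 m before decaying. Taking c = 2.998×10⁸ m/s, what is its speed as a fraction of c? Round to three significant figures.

Lab distance = (lab lifetime)·v = γτ·βc, so βγ = d/(cτ) = 703.5/(2.998×10⁸ × 2.200×10^-6) = 1.0666.
With βγ = 1.0666: γ² = 1 + (βγ)² = 2.13764, and β = (βγ)/γ = 1.0666/1.46207 = 0.730.

0.730c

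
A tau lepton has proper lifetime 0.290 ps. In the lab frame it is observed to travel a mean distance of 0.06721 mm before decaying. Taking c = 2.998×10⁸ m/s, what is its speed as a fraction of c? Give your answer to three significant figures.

0.612c

d = βγcτ ⇒ βγ = d/(cτ) = 6.721×10^-5 m / (8.6942×10^-5 m) = 0.77304.
β = (βγ)/√(1+(βγ)²) = 0.77304/√1.597591 = 0.612.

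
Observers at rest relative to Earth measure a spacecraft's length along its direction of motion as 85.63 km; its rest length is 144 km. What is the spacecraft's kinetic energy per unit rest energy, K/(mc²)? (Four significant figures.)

Length contraction gives γ = L₀/L = 144/85.63 = 1.68165.
Since K = (γ−1)mc², K/(mc²) = 1.68165 − 1 = 0.6817.

0.6817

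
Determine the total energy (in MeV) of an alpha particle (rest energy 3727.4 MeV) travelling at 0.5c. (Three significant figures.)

4300 MeV

β² = 0.25, so γ = 1/√0.75 = 1.1547.
Total energy: E = γmc² = 1.1547 × 3727.4 MeV = 4300 MeV.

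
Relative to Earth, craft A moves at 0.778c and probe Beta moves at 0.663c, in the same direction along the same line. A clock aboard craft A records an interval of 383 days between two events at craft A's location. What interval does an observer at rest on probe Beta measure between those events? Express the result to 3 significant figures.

Transform craft A's velocity into probe Beta's frame: (0.778 − 0.663)/(1 − 0.778·0.663) = 0.115/0.484186, so the relative speed is 0.23751c.
γ for this relative speed: γ = 1/√(1 − 0.056411) = 1.0295.
Craft A's interval is proper; time dilation gives Δt_B = γΔτ = 1.0295 × 383 days = 394 days.

394 days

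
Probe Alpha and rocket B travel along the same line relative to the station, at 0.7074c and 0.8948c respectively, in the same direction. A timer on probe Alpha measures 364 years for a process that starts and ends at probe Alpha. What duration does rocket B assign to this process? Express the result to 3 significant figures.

Transform probe Alpha's velocity into rocket B's frame: (0.7074 − 0.8948)/(1 − 0.7074·0.8948) = −0.1874/0.36701848, so the relative speed is 0.5106c.
At |u| = 0.5106c, γ = (1 − 0.260712)^(−1/2) = 1.163.
Probe Alpha's interval is proper; time dilation gives Δt_B = γΔτ = 1.163 × 364 years = 423 years.

423 years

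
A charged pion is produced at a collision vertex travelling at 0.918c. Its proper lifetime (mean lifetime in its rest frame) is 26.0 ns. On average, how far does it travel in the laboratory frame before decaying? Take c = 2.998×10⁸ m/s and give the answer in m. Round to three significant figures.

γ = 1/√(1 − β²) = 1/√(1 − 0.842724) = 1/√0.157276 = 1/0.39658 = 2.5216.
Lab-frame lifetime: Δt = γτ = 2.5216 × 26.0 ns = 65.562 ns.
Distance: d = vΔt = 0.918 × 2.998×10⁸ m/s × 6.5562×10^-8 s = 18.0 m.

18.0 m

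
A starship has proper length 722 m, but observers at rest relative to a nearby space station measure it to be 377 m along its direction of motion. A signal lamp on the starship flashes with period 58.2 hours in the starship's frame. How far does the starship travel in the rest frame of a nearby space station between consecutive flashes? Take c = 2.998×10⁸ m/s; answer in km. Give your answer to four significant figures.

1.026×10^11 km

Length contraction gives γ = L₀/L = 722/377 = 1.91512.
β = √(1 − 1/γ²) = 0.85285. Lab-frame period = γτ = 1.91512×58.2 hours = 111.46 hours. Distance = βc × γτ = 0.85285 × 2.998×10⁸ m/s × 401256 s = 1.0259×10^14 m = 1.026×10^11 km.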